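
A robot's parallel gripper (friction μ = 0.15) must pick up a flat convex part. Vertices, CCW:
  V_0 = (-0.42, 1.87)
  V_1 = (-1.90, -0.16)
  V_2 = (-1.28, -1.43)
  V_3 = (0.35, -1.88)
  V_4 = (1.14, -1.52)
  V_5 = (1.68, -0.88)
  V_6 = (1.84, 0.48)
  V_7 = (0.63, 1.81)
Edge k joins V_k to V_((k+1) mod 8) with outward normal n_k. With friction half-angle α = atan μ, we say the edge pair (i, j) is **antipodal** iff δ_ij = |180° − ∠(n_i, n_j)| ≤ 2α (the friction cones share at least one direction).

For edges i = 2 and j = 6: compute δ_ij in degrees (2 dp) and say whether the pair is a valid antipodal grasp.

δ = 32.27°, invalid

α = atan 0.15 = 8.53°;  2α = 17.06°
edge 2: e_2 = (+1.63, -0.45);  n_2 = (-0.2661, -0.9639)
edge 6: e_6 = (-1.21, +1.33);  n_6 = (+0.7397, +0.6729)
∠(n_2, n_6) = 147.73°
δ = |180° − 147.73°| = 32.27°
32.27° > 2α = 17.06°  →  invalid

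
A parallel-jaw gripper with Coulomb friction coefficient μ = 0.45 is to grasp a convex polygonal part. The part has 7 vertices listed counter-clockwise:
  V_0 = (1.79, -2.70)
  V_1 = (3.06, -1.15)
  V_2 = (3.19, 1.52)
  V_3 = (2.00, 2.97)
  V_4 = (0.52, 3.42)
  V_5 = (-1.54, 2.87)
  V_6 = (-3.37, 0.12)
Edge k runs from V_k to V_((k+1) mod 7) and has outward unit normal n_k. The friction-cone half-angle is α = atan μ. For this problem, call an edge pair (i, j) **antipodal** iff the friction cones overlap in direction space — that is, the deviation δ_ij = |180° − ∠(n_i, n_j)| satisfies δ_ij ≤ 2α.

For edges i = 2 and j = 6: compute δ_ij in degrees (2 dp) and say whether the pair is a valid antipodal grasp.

δ = 21.97°, valid

α = atan 0.45 = 24.23°;  2α = 48.46°
edge 2: e_2 = (-1.19, +1.45);  n_2 = (+0.7730, +0.6344)
edge 6: e_6 = (+5.16, -2.82);  n_6 = (-0.4796, -0.8775)
∠(n_2, n_6) = 158.03°
δ = |180° − 158.03°| = 21.97°
21.97° ≤ 2α = 48.46°  →  valid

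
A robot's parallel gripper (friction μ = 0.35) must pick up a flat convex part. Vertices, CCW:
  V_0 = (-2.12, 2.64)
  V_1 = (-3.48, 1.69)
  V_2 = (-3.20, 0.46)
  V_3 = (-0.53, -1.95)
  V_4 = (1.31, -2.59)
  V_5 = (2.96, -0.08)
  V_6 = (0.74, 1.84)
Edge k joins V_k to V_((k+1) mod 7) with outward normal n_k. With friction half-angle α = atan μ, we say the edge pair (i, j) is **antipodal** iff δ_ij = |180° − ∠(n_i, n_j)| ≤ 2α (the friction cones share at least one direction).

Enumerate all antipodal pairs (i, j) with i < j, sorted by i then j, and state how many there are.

count = 6; pairs: (0,4), (1,5), (2,5), (2,6), (3,5), (3,6)

α = atan 0.35 = 19.29°;  2α = 38.58°
n_0 = (-0.5727, +0.8198)
n_1 = (-0.9751, -0.2220)
n_2 = (-0.6700, -0.7423)
n_3 = (-0.3285, -0.9445)
n_4 = (+0.8356, -0.5493)
n_5 = (+0.6542, +0.7564)
n_6 = (+0.2694, +0.9630)
  (0,1): δ = 112.11°  ·
  (0,2): δ = 77.01°  ·
  (0,3): δ = 54.11°  ·
  (0,4): δ = 21.74°  ✓
  (0,5): δ = 104.21°  ·
  (0,6): δ = 129.44°  ·
  (1,2): δ = 144.89°  ·
  (1,3): δ = 122.00°  ·
  (1,4): δ = 46.14°  ·
  (1,5): δ = 36.32°  ✓
  (1,6): δ = 61.55°  ·
  (2,3): δ = 157.11°  ·
  (2,4): δ = 81.25°  ·
  (2,5): δ = 1.21°  ✓
  (2,6): δ = 26.44°  ✓
  (3,4): δ = 104.14°  ·
  (3,5): δ = 21.68°  ✓
  (3,6): δ = 3.55°  ✓
  (4,5): δ = 97.54°  ·
  (4,6): δ = 72.31°  ·
  (5,6): δ = 154.77°  ·
antipodal pairs: 6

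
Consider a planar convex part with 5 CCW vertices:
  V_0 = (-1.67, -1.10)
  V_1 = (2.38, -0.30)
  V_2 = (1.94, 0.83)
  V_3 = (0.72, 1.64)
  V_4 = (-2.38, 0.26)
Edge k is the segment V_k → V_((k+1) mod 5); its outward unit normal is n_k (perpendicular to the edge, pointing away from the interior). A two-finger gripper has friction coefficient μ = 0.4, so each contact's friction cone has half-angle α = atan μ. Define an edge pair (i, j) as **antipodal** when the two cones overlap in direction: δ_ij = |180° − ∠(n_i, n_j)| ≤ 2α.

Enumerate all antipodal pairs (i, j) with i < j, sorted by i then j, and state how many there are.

α = atan 0.4 = 21.80°;  2α = 43.60°
n_0 = (+0.1938, -0.9810)
n_1 = (+0.9318, +0.3628)
n_2 = (+0.5531, +0.8331)
n_3 = (-0.4067, +0.9136)
n_4 = (-0.8865, -0.4628)
  (0,1): δ = 79.90°  ·
  (0,2): δ = 44.76°  ·
  (0,3): δ = 12.82°  ✓
  (0,4): δ = 106.39°  ·
  (1,2): δ = 144.86°  ·
  (1,3): δ = 87.28°  ·
  (1,4): δ = 6.29°  ✓
  (2,3): δ = 122.42°  ·
  (2,4): δ = 28.85°  ✓
  (3,4): δ = 86.43°  ·
antipodal pairs: 3

count = 3; pairs: (0,3), (1,4), (2,4)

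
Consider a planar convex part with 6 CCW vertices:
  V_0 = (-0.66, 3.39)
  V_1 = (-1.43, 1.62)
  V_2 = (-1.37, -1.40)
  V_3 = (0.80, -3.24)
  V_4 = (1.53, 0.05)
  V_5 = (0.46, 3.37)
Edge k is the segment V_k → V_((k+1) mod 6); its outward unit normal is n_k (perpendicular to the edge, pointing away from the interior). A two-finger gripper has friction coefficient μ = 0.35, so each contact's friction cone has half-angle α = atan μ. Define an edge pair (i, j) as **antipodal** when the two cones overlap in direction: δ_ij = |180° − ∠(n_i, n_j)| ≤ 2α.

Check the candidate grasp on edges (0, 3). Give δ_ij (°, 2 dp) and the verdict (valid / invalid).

α = atan 0.35 = 19.29°;  2α = 38.58°
edge 0: e_0 = (-0.77, -1.77);  n_0 = (-0.9170, +0.3989)
edge 3: e_3 = (+0.73, +3.29);  n_3 = (+0.9763, -0.2166)
∠(n_0, n_3) = 169.00°
δ = |180° − 169.00°| = 11.00°
11.00° ≤ 2α = 38.58°  →  valid

δ = 11.00°, valid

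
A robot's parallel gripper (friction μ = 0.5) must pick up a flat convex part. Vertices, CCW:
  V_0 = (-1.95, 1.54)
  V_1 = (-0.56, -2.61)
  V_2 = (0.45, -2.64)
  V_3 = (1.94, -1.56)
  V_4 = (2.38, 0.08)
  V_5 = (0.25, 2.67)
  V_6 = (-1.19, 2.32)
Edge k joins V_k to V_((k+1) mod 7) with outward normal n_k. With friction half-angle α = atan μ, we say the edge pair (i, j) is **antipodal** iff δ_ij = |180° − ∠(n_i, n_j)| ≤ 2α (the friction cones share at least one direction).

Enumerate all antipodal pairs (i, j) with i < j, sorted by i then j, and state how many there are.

count = 8; pairs: (0,3), (0,4), (1,4), (1,5), (1,6), (2,5), (2,6), (3,6)

α = atan 0.5 = 26.57°;  2α = 53.13°
n_0 = (-0.9482, -0.3176)
n_1 = (-0.0297, -0.9996)
n_2 = (+0.5869, -0.8097)
n_3 = (+0.9658, -0.2591)
n_4 = (+0.7724, +0.6352)
n_5 = (-0.2362, +0.9717)
n_6 = (-0.7162, +0.6979)
  (0,1): δ = 110.22°  ·
  (0,2): δ = 72.58°  ·
  (0,3): δ = 33.54°  ✓
  (0,4): δ = 20.92°  ✓
  (0,5): δ = 85.14°  ·
  (0,6): δ = 117.23°  ·
  (1,2): δ = 142.36°  ·
  (1,3): δ = 103.32°  ·
  (1,4): δ = 48.86°  ✓
  (1,5): δ = 15.36°  ✓
  (1,6): δ = 47.45°  ✓
  (2,3): δ = 140.95°  ·
  (2,4): δ = 86.50°  ·
  (2,5): δ = 22.27°  ✓
  (2,6): δ = 9.81°  ✓
  (3,4): δ = 125.55°  ·
  (3,5): δ = 61.32°  ·
  (3,6): δ = 29.24°  ✓
  (4,5): δ = 115.77°  ·
  (4,6): δ = 83.69°  ·
  (5,6): δ = 147.92°  ·
antipodal pairs: 8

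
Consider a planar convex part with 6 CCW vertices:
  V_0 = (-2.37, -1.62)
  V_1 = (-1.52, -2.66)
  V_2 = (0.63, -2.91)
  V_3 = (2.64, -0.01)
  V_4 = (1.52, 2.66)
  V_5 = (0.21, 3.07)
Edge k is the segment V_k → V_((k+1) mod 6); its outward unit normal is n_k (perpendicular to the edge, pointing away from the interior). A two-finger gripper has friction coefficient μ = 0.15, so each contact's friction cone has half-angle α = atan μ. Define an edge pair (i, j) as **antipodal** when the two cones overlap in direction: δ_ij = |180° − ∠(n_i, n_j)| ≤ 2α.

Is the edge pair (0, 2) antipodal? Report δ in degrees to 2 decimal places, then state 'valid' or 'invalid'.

δ = 73.99°, invalid

α = atan 0.15 = 8.53°;  2α = 17.06°
edge 0: e_0 = (+0.85, -1.04);  n_0 = (-0.7743, -0.6328)
edge 2: e_2 = (+2.01, +2.90);  n_2 = (+0.8219, -0.5697)
∠(n_0, n_2) = 106.01°
δ = |180° − 106.01°| = 73.99°
73.99° > 2α = 17.06°  →  invalid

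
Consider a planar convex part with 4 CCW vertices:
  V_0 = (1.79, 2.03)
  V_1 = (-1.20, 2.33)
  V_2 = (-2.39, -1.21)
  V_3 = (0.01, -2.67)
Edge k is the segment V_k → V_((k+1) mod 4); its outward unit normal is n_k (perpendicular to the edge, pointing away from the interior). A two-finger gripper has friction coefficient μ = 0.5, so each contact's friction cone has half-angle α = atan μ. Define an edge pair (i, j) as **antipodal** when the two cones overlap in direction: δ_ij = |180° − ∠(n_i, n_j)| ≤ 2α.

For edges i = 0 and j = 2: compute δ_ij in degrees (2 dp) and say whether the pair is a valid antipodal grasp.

δ = 25.58°, valid

α = atan 0.5 = 26.57°;  2α = 53.13°
edge 0: e_0 = (-2.99, +0.30);  n_0 = (+0.0998, +0.9950)
edge 2: e_2 = (+2.40, -1.46);  n_2 = (-0.5197, -0.8543)
∠(n_0, n_2) = 154.42°
δ = |180° − 154.42°| = 25.58°
25.58° ≤ 2α = 53.13°  →  valid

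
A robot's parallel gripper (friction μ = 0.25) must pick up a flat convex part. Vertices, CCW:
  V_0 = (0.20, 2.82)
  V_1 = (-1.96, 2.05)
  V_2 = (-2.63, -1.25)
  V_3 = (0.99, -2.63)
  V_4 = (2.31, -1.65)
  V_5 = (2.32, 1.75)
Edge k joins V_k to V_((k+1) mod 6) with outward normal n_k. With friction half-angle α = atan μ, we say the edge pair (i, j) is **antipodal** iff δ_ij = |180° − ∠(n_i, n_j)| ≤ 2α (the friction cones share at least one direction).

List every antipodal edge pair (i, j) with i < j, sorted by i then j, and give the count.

count = 3; pairs: (0,3), (1,4), (2,5)

α = atan 0.25 = 14.04°;  2α = 28.07°
n_0 = (-0.3358, +0.9419)
n_1 = (-0.9800, +0.1990)
n_2 = (-0.3562, -0.9344)
n_3 = (+0.5961, -0.8029)
n_4 = (+1.0000, -0.0029)
n_5 = (+0.4506, +0.8927)
  (0,1): δ = 121.10°  ·
  (0,2): δ = 40.49°  ·
  (0,3): δ = 16.97°  ✓
  (0,4): δ = 70.21°  ·
  (0,5): δ = 133.60°  ·
  (1,2): δ = 99.39°  ·
  (1,3): δ = 41.93°  ·
  (1,4): δ = 11.31°  ✓
  (1,5): δ = 74.70°  ·
  (2,3): δ = 122.54°  ·
  (2,4): δ = 69.30°  ·
  (2,5): δ = 5.91°  ✓
  (3,4): δ = 126.76°  ·
  (3,5): δ = 63.37°  ·
  (4,5): δ = 116.61°  ·
antipodal pairs: 3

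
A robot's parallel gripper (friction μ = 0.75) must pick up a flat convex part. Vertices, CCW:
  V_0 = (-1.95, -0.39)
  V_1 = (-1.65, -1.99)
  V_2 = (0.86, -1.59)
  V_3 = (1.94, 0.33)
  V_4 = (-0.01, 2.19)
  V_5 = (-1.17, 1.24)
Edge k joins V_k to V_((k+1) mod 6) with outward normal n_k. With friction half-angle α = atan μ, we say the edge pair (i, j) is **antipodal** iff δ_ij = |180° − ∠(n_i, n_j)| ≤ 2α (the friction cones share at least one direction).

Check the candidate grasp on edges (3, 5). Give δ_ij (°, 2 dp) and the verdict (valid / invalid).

δ = 71.93°, valid

α = atan 0.75 = 36.87°;  2α = 73.74°
edge 3: e_3 = (-1.95, +1.86);  n_3 = (+0.6902, +0.7236)
edge 5: e_5 = (-0.78, -1.63);  n_5 = (-0.9020, +0.4317)
∠(n_3, n_5) = 108.07°
δ = |180° − 108.07°| = 71.93°
71.93° ≤ 2α = 73.74°  →  valid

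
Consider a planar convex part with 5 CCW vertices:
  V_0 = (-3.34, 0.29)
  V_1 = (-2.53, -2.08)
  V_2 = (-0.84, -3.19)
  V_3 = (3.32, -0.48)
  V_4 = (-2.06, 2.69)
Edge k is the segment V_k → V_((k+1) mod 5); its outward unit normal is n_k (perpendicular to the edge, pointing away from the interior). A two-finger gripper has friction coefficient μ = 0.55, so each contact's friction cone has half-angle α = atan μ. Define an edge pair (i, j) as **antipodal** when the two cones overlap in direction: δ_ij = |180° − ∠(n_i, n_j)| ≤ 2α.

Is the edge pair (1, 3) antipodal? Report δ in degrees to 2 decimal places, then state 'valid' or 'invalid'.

δ = 2.79°, valid

α = atan 0.55 = 28.81°;  2α = 57.62°
edge 1: e_1 = (+1.69, -1.11);  n_1 = (-0.5490, -0.8358)
edge 3: e_3 = (-5.38, +3.17);  n_3 = (+0.5076, +0.8616)
∠(n_1, n_3) = 177.21°
δ = |180° − 177.21°| = 2.79°
2.79° ≤ 2α = 57.62°  →  valid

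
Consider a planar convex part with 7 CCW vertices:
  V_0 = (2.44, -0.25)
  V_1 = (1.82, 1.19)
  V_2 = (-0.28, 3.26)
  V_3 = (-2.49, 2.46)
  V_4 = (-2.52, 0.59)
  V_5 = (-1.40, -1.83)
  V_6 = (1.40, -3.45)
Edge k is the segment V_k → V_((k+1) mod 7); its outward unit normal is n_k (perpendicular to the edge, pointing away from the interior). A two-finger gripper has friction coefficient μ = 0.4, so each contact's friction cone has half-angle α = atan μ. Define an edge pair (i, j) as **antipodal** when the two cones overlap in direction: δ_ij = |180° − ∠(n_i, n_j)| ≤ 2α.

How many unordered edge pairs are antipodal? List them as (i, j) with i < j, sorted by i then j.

count = 7; pairs: (0,3), (0,4), (0,5), (1,4), (1,5), (3,6), (4,6)

α = atan 0.4 = 21.80°;  2α = 43.60°
n_0 = (+0.9185, +0.3955)
n_1 = (+0.7020, +0.7122)
n_2 = (-0.3404, +0.9403)
n_3 = (-0.9999, +0.0160)
n_4 = (-0.9075, -0.4200)
n_5 = (-0.5008, -0.8656)
n_6 = (+0.9510, -0.3091)
  (0,1): δ = 157.88°  ·
  (0,2): δ = 93.39°  ·
  (0,3): δ = 24.21°  ✓
  (0,4): δ = 1.54°  ✓
  (0,5): δ = 36.65°  ✓
  (0,6): δ = 138.70°  ·
  (1,2): δ = 115.51°  ·
  (1,3): δ = 46.33°  ·
  (1,4): δ = 20.58°  ✓
  (1,5): δ = 14.54°  ✓
  (1,6): δ = 116.58°  ·
  (2,3): δ = 110.82°  ·
  (2,4): δ = 85.06°  ·
  (2,5): δ = 49.95°  ·
  (2,6): δ = 52.10°  ·
  (3,4): δ = 154.25°  ·
  (3,5): δ = 119.13°  ·
  (3,6): δ = 17.09°  ✓
  (4,5): δ = 144.89°  ·
  (4,6): δ = 42.84°  ✓
  (5,6): δ = 77.95°  ·
antipodal pairs: 7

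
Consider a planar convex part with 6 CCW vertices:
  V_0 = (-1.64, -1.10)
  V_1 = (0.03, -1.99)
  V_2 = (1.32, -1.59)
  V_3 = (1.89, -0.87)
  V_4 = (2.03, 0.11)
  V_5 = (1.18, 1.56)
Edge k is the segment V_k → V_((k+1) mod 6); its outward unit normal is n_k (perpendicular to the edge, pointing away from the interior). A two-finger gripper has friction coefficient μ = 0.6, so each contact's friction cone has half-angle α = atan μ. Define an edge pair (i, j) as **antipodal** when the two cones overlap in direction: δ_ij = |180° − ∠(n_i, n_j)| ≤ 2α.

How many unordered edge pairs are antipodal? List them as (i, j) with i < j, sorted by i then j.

α = atan 0.6 = 30.96°;  2α = 61.93°
n_0 = (-0.4703, -0.8825)
n_1 = (+0.2962, -0.9551)
n_2 = (+0.7840, -0.6207)
n_3 = (+0.9899, -0.1414)
n_4 = (+0.8627, +0.5057)
n_5 = (-0.6862, +0.7274)
  (0,1): δ = 134.72°  ·
  (0,2): δ = 100.31°  ·
  (0,3): δ = 70.08°  ·
  (0,4): δ = 31.57°  ✓
  (0,5): δ = 71.38°  ·
  (1,2): δ = 145.59°  ·
  (1,3): δ = 115.36°  ·
  (1,4): δ = 76.85°  ·
  (1,5): δ = 26.10°  ✓
  (2,3): δ = 149.76°  ·
  (2,4): δ = 111.25°  ·
  (2,5): δ = 8.30°  ✓
  (3,4): δ = 141.49°  ·
  (3,5): δ = 38.54°  ✓
  (4,5): δ = 77.05°  ·
antipodal pairs: 4

count = 4; pairs: (0,4), (1,5), (2,5), (3,5)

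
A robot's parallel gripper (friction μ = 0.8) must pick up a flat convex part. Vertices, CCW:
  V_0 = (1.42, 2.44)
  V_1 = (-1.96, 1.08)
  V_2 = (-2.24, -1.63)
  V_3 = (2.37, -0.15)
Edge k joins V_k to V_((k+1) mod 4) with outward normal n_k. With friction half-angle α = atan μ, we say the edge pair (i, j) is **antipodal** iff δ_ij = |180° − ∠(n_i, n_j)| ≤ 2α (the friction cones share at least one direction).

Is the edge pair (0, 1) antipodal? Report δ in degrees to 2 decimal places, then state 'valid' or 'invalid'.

δ = 117.82°, invalid

α = atan 0.8 = 38.66°;  2α = 77.32°
edge 0: e_0 = (-3.38, -1.36);  n_0 = (-0.3733, +0.9277)
edge 1: e_1 = (-0.28, -2.71);  n_1 = (-0.9947, +0.1028)
∠(n_0, n_1) = 62.18°
δ = |180° − 62.18°| = 117.82°
117.82° > 2α = 77.32°  →  invalid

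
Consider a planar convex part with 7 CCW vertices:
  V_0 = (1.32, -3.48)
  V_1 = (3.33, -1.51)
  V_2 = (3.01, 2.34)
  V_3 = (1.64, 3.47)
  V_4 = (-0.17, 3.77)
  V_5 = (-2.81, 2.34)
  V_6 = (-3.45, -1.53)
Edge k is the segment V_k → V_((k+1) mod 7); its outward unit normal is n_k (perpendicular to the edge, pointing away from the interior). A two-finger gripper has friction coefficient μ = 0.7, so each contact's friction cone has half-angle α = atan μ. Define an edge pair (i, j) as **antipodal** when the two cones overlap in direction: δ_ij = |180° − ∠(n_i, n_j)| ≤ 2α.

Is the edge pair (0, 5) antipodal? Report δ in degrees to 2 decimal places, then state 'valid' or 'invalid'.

α = atan 0.7 = 34.99°;  2α = 69.98°
edge 0: e_0 = (+2.01, +1.97);  n_0 = (+0.7000, -0.7142)
edge 5: e_5 = (-0.64, -3.87);  n_5 = (-0.9866, +0.1632)
∠(n_0, n_5) = 143.81°
δ = |180° − 143.81°| = 36.19°
36.19° ≤ 2α = 69.98°  →  valid

δ = 36.19°, valid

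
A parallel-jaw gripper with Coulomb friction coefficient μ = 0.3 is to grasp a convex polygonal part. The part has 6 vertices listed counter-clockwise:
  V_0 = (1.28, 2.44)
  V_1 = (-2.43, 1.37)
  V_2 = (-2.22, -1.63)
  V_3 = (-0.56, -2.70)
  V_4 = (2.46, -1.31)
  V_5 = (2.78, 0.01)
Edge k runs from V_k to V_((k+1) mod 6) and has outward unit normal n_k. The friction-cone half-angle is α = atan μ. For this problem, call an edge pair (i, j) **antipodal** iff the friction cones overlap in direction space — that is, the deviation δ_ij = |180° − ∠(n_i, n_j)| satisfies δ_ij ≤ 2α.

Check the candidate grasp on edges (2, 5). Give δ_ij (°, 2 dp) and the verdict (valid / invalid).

α = atan 0.3 = 16.70°;  2α = 33.40°
edge 2: e_2 = (+1.66, -1.07);  n_2 = (-0.5418, -0.8405)
edge 5: e_5 = (-1.50, +2.43);  n_5 = (+0.8509, +0.5253)
∠(n_2, n_5) = 154.49°
δ = |180° − 154.49°| = 25.51°
25.51° ≤ 2α = 33.40°  →  valid

δ = 25.51°, valid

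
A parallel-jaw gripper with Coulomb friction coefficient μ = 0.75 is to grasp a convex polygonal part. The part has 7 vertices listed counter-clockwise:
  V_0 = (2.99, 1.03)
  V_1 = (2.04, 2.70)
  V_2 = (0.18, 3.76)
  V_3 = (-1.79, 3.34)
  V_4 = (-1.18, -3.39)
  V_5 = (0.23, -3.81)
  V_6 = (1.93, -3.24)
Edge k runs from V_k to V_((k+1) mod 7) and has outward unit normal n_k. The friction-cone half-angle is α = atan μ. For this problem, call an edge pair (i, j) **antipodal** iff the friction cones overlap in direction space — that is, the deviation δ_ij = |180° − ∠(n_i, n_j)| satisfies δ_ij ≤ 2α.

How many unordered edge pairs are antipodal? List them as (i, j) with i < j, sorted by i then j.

α = atan 0.75 = 36.87°;  2α = 73.74°
n_0 = (+0.8692, +0.4945)
n_1 = (+0.4951, +0.8688)
n_2 = (-0.2085, +0.9780)
n_3 = (-0.9959, -0.0903)
n_4 = (-0.2855, -0.9584)
n_5 = (+0.3179, -0.9481)
n_6 = (+0.9705, -0.2409)
  (0,1): δ = 149.31°  ·
  (0,2): δ = 107.60°  ·
  (0,3): δ = 24.45°  ✓
  (0,4): δ = 43.78°  ✓
  (0,5): δ = 78.90°  ·
  (0,6): δ = 136.42°  ·
  (1,2): δ = 138.29°  ·
  (1,3): δ = 55.14°  ✓
  (1,4): δ = 13.09°  ✓
  (1,5): δ = 48.21°  ✓
  (1,6): δ = 105.74°  ·
  (2,3): δ = 96.86°  ·
  (2,4): δ = 28.62°  ✓
  (2,5): δ = 6.50°  ✓
  (2,6): δ = 64.02°  ✓
  (3,4): δ = 111.77°  ·
  (3,5): δ = 76.64°  ·
  (3,6): δ = 19.12°  ✓
  (4,5): δ = 144.88°  ·
  (4,6): δ = 87.35°  ·
  (5,6): δ = 122.48°  ·
antipodal pairs: 9

count = 9; pairs: (0,3), (0,4), (1,3), (1,4), (1,5), (2,4), (2,5), (2,6), (3,6)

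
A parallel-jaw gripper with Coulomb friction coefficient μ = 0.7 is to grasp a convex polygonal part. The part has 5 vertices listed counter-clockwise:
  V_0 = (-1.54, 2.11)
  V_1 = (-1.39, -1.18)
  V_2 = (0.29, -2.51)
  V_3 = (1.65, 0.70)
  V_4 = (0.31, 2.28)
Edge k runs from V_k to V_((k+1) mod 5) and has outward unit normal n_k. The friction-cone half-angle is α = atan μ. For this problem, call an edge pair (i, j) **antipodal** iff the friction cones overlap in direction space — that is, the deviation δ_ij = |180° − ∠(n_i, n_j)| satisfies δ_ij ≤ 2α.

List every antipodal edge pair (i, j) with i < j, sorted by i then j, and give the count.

count = 5; pairs: (0,2), (0,3), (1,3), (1,4), (2,4)

α = atan 0.7 = 34.99°;  2α = 69.98°
n_0 = (-0.9990, -0.0455)
n_1 = (-0.6207, -0.7840)
n_2 = (+0.9208, -0.3901)
n_3 = (+0.7627, +0.6468)
n_4 = (-0.0915, +0.9958)
  (0,1): δ = 130.98°  ·
  (0,2): δ = 25.57°  ✓
  (0,3): δ = 37.69°  ✓
  (0,4): δ = 92.64°  ·
  (1,2): δ = 74.59°  ·
  (1,3): δ = 11.33°  ✓
  (1,4): δ = 43.62°  ✓
  (2,3): δ = 116.74°  ·
  (2,4): δ = 61.79°  ✓
  (3,4): δ = 125.05°  ·
antipodal pairs: 5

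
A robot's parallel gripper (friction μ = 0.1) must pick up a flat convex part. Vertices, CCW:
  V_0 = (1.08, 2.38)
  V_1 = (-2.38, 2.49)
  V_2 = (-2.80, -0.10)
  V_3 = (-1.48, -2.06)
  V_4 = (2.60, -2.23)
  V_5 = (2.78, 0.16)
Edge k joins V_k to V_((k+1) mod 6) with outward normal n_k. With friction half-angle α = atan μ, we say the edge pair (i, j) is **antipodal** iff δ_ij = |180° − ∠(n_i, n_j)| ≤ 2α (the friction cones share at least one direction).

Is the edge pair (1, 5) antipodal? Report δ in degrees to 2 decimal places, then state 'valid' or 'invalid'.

α = atan 0.1 = 5.71°;  2α = 11.42°
edge 1: e_1 = (-0.42, -2.59);  n_1 = (-0.9871, +0.1601)
edge 5: e_5 = (-1.70, +2.22);  n_5 = (+0.7940, +0.6080)
∠(n_1, n_5) = 133.35°
δ = |180° − 133.35°| = 46.65°
46.65° > 2α = 11.42°  →  invalid

δ = 46.65°, invalid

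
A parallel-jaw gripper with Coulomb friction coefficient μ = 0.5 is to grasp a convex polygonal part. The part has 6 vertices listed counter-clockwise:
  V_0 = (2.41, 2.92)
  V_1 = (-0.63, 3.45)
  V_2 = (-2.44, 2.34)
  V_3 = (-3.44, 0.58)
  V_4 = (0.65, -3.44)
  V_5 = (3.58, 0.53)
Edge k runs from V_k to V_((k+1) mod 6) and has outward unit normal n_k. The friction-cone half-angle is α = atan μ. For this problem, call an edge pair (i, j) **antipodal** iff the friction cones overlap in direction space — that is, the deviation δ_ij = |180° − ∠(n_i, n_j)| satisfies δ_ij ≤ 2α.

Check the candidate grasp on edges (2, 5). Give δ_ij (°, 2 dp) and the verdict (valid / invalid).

δ = 55.69°, invalid

α = atan 0.5 = 26.57°;  2α = 53.13°
edge 2: e_2 = (-1.00, -1.76);  n_2 = (-0.8695, +0.4940)
edge 5: e_5 = (-1.17, +2.39);  n_5 = (+0.8982, +0.4397)
∠(n_2, n_5) = 124.31°
δ = |180° − 124.31°| = 55.69°
55.69° > 2α = 53.13°  →  invalid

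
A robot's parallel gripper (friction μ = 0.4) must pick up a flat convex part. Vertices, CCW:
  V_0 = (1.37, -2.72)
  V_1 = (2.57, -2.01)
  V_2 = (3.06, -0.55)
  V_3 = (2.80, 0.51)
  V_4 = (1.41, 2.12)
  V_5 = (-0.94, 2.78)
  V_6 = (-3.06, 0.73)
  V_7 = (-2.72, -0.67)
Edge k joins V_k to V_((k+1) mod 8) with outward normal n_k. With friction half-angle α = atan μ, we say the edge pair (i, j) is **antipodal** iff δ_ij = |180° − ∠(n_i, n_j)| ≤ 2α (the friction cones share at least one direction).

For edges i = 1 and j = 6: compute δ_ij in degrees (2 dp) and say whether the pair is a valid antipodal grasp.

α = atan 0.4 = 21.80°;  2α = 43.60°
edge 1: e_1 = (+0.49, +1.46);  n_1 = (+0.9480, -0.3182)
edge 6: e_6 = (+0.34, -1.40);  n_6 = (-0.9718, -0.2360)
∠(n_1, n_6) = 147.80°
δ = |180° − 147.80°| = 32.20°
32.20° ≤ 2α = 43.60°  →  valid

δ = 32.20°, valid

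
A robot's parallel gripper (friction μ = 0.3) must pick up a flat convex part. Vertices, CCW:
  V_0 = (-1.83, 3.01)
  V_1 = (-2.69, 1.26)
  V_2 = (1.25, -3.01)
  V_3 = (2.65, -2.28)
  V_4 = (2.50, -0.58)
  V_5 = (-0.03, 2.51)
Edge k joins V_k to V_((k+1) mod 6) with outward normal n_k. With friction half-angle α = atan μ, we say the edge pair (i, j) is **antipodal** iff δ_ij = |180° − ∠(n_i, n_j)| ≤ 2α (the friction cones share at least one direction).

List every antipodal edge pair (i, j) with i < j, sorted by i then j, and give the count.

count = 3; pairs: (0,3), (1,4), (1,5)

α = atan 0.3 = 16.70°;  2α = 33.40°
n_0 = (-0.8975, +0.4410)
n_1 = (-0.7349, -0.6781)
n_2 = (+0.4623, -0.8867)
n_3 = (+0.9961, +0.0879)
n_4 = (+0.7737, +0.6335)
n_5 = (+0.2676, +0.9635)
  (0,1): δ = 111.13°  ·
  (0,2): δ = 36.29°  ·
  (0,3): δ = 31.21°  ✓
  (0,4): δ = 65.48°  ·
  (0,5): δ = 100.65°  ·
  (1,2): δ = 105.16°  ·
  (1,3): δ = 37.66°  ·
  (1,4): δ = 3.39°  ✓
  (1,5): δ = 31.78°  ✓
  (2,3): δ = 112.50°  ·
  (2,4): δ = 78.23°  ·
  (2,5): δ = 43.06°  ·
  (3,4): δ = 145.73°  ·
  (3,5): δ = 110.57°  ·
  (4,5): δ = 144.83°  ·
antipodal pairs: 3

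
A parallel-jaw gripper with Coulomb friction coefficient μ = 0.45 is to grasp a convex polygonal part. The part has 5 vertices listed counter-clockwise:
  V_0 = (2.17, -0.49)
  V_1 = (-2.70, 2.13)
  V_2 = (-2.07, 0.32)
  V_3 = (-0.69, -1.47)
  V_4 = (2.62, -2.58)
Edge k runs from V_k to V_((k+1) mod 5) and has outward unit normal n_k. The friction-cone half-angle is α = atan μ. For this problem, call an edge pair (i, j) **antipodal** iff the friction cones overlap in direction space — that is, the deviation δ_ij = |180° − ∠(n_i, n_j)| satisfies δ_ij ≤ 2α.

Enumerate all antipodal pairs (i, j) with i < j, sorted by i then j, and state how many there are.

α = atan 0.45 = 24.23°;  2α = 48.46°
n_0 = (+0.4738, +0.8806)
n_1 = (-0.9444, -0.3287)
n_2 = (-0.7920, -0.6106)
n_3 = (-0.3179, -0.9481)
n_4 = (+0.9776, +0.2105)
  (0,1): δ = 42.53°  ✓
  (0,2): δ = 24.09°  ✓
  (0,3): δ = 9.74°  ✓
  (0,4): δ = 130.43°  ·
  (1,2): δ = 161.56°  ·
  (1,3): δ = 127.73°  ·
  (1,4): δ = 7.04°  ✓
  (2,3): δ = 146.17°  ·
  (2,4): δ = 25.48°  ✓
  (3,4): δ = 59.31°  ·
antipodal pairs: 5

count = 5; pairs: (0,1), (0,2), (0,3), (1,4), (2,4)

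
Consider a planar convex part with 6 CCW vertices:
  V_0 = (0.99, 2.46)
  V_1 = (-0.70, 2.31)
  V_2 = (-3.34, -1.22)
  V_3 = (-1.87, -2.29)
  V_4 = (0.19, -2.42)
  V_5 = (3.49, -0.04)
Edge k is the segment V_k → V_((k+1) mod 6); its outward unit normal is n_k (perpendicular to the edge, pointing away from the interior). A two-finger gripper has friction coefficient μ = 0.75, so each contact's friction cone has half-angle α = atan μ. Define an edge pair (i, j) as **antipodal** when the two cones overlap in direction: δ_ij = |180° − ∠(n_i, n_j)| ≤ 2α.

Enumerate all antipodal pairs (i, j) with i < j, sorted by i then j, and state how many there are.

α = atan 0.75 = 36.87°;  2α = 73.74°
n_0 = (-0.0884, +0.9961)
n_1 = (-0.8008, +0.5989)
n_2 = (-0.5885, -0.8085)
n_3 = (-0.0630, -0.9980)
n_4 = (+0.5850, -0.8111)
n_5 = (+0.7071, +0.7071)
  (0,1): δ = 131.86°  ·
  (0,2): δ = 41.12°  ✓
  (0,3): δ = 8.68°  ✓
  (0,4): δ = 30.73°  ✓
  (0,5): δ = 129.93°  ·
  (1,2): δ = 89.26°  ·
  (1,3): δ = 56.82°  ✓
  (1,4): δ = 17.41°  ✓
  (1,5): δ = 81.79°  ·
  (2,3): δ = 147.56°  ·
  (2,4): δ = 108.15°  ·
  (2,5): δ = 8.95°  ✓
  (3,4): δ = 140.59°  ·
  (3,5): δ = 41.39°  ✓
  (4,5): δ = 80.80°  ·
antipodal pairs: 7

count = 7; pairs: (0,2), (0,3), (0,4), (1,3), (1,4), (2,5), (3,5)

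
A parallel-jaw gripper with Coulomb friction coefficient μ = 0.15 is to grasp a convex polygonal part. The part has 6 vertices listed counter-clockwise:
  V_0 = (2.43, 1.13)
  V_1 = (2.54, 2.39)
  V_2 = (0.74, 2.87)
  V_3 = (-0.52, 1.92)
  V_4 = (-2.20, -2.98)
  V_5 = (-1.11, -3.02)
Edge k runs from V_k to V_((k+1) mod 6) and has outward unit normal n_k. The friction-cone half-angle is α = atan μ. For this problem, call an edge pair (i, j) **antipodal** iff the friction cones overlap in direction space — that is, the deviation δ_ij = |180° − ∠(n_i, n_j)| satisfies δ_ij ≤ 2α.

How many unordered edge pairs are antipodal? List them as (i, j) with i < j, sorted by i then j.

count = 3; pairs: (0,3), (1,4), (2,5)

α = atan 0.15 = 8.53°;  2α = 17.06°
n_0 = (+0.9962, -0.0870)
n_1 = (+0.2577, +0.9662)
n_2 = (-0.6020, +0.7985)
n_3 = (-0.9459, +0.3243)
n_4 = (-0.0367, -0.9993)
n_5 = (+0.7608, -0.6490)
  (0,1): δ = 99.94°  ·
  (0,2): δ = 48.00°  ·
  (0,3): δ = 13.94°  ✓
  (0,4): δ = 92.89°  ·
  (0,5): δ = 144.52°  ·
  (1,2): δ = 128.05°  ·
  (1,3): δ = 93.99°  ·
  (1,4): δ = 12.83°  ✓
  (1,5): δ = 64.47°  ·
  (2,3): δ = 145.94°  ·
  (2,4): δ = 39.12°  ·
  (2,5): δ = 12.52°  ✓
  (3,4): δ = 73.18°  ·
  (3,5): δ = 21.54°  ·
  (4,5): δ = 128.36°  ·
antipodal pairs: 3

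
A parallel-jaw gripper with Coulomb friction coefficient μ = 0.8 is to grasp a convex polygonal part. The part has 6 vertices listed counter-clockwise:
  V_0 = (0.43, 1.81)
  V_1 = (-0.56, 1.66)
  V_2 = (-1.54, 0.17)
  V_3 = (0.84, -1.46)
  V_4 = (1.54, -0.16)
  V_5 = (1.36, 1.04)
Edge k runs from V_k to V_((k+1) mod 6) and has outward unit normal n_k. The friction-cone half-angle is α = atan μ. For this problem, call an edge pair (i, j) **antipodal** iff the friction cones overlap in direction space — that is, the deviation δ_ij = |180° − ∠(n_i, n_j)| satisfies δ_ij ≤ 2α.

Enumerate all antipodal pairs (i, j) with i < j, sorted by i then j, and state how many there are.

α = atan 0.8 = 38.66°;  2α = 77.32°
n_0 = (-0.1498, +0.9887)
n_1 = (-0.8355, +0.5495)
n_2 = (-0.5651, -0.8251)
n_3 = (+0.8805, -0.4741)
n_4 = (+0.9889, +0.1483)
n_5 = (+0.6377, +0.7703)
  (0,1): δ = 131.95°  ·
  (0,2): δ = 43.02°  ✓
  (0,3): δ = 53.08°  ✓
  (0,4): δ = 89.92°  ·
  (0,5): δ = 131.76°  ·
  (1,2): δ = 91.07°  ·
  (1,3): δ = 5.03°  ✓
  (1,4): δ = 41.86°  ✓
  (1,5): δ = 83.71°  ·
  (2,3): δ = 83.89°  ·
  (2,4): δ = 47.06°  ✓
  (2,5): δ = 5.22°  ✓
  (3,4): δ = 143.17°  ·
  (3,5): δ = 101.32°  ·
  (4,5): δ = 138.15°  ·
antipodal pairs: 6

count = 6; pairs: (0,2), (0,3), (1,3), (1,4), (2,4), (2,5)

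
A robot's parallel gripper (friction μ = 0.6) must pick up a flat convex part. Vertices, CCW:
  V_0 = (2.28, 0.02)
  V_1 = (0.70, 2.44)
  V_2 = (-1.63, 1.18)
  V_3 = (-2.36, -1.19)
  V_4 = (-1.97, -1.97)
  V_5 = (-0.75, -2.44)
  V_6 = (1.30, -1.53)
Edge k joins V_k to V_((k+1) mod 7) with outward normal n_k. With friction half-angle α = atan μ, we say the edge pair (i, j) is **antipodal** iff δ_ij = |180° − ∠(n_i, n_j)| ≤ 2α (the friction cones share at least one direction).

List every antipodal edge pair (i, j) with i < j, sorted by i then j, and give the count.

α = atan 0.6 = 30.96°;  2α = 61.93°
n_0 = (+0.8373, +0.5467)
n_1 = (-0.4757, +0.8796)
n_2 = (-0.9557, +0.2944)
n_3 = (-0.8944, -0.4472)
n_4 = (-0.3595, -0.9331)
n_5 = (+0.4057, -0.9140)
n_6 = (+0.8452, -0.5344)
  (0,1): δ = 94.74°  ·
  (0,2): δ = 50.26°  ✓
  (0,3): δ = 6.58°  ✓
  (0,4): δ = 35.79°  ✓
  (0,5): δ = 80.80°  ·
  (0,6): δ = 114.56°  ·
  (1,2): δ = 135.52°  ·
  (1,3): δ = 91.84°  ·
  (1,4): δ = 49.47°  ✓
  (1,5): δ = 4.47°  ✓
  (1,6): δ = 29.29°  ✓
  (2,3): δ = 136.32°  ·
  (2,4): δ = 93.95°  ·
  (2,5): δ = 48.94°  ✓
  (2,6): δ = 15.18°  ✓
  (3,4): δ = 137.63°  ·
  (3,5): δ = 92.63°  ·
  (3,6): δ = 58.87°  ✓
  (4,5): δ = 134.99°  ·
  (4,6): δ = 101.23°  ·
  (5,6): δ = 146.24°  ·
antipodal pairs: 9

count = 9; pairs: (0,2), (0,3), (0,4), (1,4), (1,5), (1,6), (2,5), (2,6), (3,6)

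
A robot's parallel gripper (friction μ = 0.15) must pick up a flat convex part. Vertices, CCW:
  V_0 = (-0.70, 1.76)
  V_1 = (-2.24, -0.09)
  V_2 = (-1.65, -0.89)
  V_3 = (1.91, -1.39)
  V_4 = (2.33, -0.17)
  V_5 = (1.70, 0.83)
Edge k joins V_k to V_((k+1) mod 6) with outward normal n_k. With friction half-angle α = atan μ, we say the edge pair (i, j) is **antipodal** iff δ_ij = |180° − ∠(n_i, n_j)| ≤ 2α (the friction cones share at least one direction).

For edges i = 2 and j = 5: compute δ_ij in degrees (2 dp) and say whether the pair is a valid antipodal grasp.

δ = 13.19°, valid

α = atan 0.15 = 8.53°;  2α = 17.06°
edge 2: e_2 = (+3.56, -0.50);  n_2 = (-0.1391, -0.9903)
edge 5: e_5 = (-2.40, +0.93);  n_5 = (+0.3613, +0.9324)
∠(n_2, n_5) = 166.81°
δ = |180° − 166.81°| = 13.19°
13.19° ≤ 2α = 17.06°  →  valid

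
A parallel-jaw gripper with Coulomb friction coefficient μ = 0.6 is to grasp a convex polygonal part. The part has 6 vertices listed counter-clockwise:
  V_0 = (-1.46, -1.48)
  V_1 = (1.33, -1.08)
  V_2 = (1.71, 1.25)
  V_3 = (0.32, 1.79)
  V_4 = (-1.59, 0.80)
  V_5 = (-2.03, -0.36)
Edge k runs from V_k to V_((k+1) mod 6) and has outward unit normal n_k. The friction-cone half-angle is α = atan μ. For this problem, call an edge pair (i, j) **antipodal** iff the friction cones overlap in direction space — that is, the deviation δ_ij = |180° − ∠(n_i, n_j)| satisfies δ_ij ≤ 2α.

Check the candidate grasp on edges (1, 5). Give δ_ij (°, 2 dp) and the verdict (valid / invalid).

δ = 36.24°, valid

α = atan 0.6 = 30.96°;  2α = 61.93°
edge 1: e_1 = (+0.38, +2.33);  n_1 = (+0.9870, -0.1610)
edge 5: e_5 = (+0.57, -1.12);  n_5 = (-0.8912, -0.4536)
∠(n_1, n_5) = 143.76°
δ = |180° − 143.76°| = 36.24°
36.24° ≤ 2α = 61.93°  →  valid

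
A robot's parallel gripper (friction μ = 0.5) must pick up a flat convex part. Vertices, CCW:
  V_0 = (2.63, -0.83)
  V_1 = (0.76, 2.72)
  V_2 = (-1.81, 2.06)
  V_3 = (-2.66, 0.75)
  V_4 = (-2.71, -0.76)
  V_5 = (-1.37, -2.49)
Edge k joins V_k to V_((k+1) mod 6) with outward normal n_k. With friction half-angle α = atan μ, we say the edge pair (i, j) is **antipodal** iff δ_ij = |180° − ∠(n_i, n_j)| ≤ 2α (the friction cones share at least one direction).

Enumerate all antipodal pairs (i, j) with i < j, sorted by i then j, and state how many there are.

count = 4; pairs: (0,3), (0,4), (1,5), (2,5)

α = atan 0.5 = 26.57°;  2α = 53.13°
n_0 = (+0.8848, +0.4661)
n_1 = (-0.2487, +0.9686)
n_2 = (-0.8389, +0.5443)
n_3 = (-0.9995, +0.0331)
n_4 = (-0.7906, -0.6124)
n_5 = (+0.3833, -0.9236)
  (0,1): δ = 103.38°  ·
  (0,2): δ = 60.76°  ·
  (0,3): δ = 29.68°  ✓
  (0,4): δ = 9.98°  ✓
  (0,5): δ = 84.76°  ·
  (1,2): δ = 137.38°  ·
  (1,3): δ = 106.30°  ·
  (1,4): δ = 66.64°  ·
  (1,5): δ = 8.14°  ✓
  (2,3): δ = 148.92°  ·
  (2,4): δ = 109.26°  ·
  (2,5): δ = 34.48°  ✓
  (3,4): δ = 140.34°  ·
  (3,5): δ = 65.57°  ·
  (4,5): δ = 105.22°  ·
antipodal pairs: 4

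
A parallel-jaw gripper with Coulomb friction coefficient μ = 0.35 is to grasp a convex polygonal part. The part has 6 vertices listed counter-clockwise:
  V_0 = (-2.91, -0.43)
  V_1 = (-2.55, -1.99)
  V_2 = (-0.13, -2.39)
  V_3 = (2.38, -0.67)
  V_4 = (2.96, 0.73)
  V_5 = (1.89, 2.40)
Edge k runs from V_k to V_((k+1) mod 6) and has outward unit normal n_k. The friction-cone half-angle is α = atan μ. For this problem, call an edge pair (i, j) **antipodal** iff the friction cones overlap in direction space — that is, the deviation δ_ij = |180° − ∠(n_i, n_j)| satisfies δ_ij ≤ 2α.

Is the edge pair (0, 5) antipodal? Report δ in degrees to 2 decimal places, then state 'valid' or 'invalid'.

δ = 107.53°, invalid

α = atan 0.35 = 19.29°;  2α = 38.58°
edge 0: e_0 = (+0.36, -1.56);  n_0 = (-0.9744, -0.2249)
edge 5: e_5 = (-4.80, -2.83);  n_5 = (-0.5079, +0.8614)
∠(n_0, n_5) = 72.47°
δ = |180° − 72.47°| = 107.53°
107.53° > 2α = 38.58°  →  invalid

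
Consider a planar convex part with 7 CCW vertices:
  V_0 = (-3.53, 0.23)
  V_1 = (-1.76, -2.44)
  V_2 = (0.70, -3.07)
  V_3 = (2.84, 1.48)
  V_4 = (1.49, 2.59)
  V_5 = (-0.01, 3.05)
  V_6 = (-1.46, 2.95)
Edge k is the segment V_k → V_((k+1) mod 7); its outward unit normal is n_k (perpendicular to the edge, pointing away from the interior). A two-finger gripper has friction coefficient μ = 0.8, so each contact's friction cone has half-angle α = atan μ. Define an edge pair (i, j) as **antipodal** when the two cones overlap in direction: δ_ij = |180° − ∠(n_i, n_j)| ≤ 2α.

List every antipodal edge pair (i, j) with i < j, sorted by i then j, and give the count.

α = atan 0.8 = 38.66°;  2α = 77.32°
n_0 = (-0.8335, -0.5525)
n_1 = (-0.2481, -0.9687)
n_2 = (+0.9049, -0.4256)
n_3 = (+0.6351, +0.7724)
n_4 = (+0.2932, +0.9561)
n_5 = (-0.0688, +0.9976)
n_6 = (-0.7958, +0.6056)
  (0,1): δ = 137.91°  ·
  (0,2): δ = 58.73°  ✓
  (0,3): δ = 17.03°  ✓
  (0,4): δ = 39.41°  ✓
  (0,5): δ = 60.40°  ✓
  (0,6): δ = 109.19°  ·
  (1,2): δ = 100.82°  ·
  (1,3): δ = 25.06°  ✓
  (1,4): δ = 2.68°  ✓
  (1,5): δ = 18.31°  ✓
  (1,6): δ = 67.09°  ✓
  (2,3): δ = 104.24°  ·
  (2,4): δ = 81.86°  ·
  (2,5): δ = 60.87°  ✓
  (2,6): δ = 12.08°  ✓
  (3,4): δ = 157.62°  ·
  (3,5): δ = 136.63°  ·
  (3,6): δ = 87.84°  ·
  (4,5): δ = 159.01°  ·
  (4,6): δ = 110.22°  ·
  (5,6): δ = 131.22°  ·
antipodal pairs: 10

count = 10; pairs: (0,2), (0,3), (0,4), (0,5), (1,3), (1,4), (1,5), (1,6), (2,5), (2,6)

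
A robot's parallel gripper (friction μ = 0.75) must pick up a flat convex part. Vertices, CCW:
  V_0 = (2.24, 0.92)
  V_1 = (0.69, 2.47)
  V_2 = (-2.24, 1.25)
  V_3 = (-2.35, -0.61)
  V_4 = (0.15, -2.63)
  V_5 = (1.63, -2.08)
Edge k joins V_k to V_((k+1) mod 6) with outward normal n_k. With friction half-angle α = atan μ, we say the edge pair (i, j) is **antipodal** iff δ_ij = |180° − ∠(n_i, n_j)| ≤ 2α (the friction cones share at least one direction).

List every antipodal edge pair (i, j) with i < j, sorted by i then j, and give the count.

α = atan 0.75 = 36.87°;  2α = 73.74°
n_0 = (+0.7071, +0.7071)
n_1 = (-0.3844, +0.9232)
n_2 = (-0.9983, +0.0590)
n_3 = (-0.6285, -0.7778)
n_4 = (+0.3483, -0.9374)
n_5 = (+0.9799, -0.1993)
  (0,1): δ = 112.39°  ·
  (0,2): δ = 48.38°  ✓
  (0,3): δ = 6.06°  ✓
  (0,4): δ = 65.39°  ✓
  (0,5): δ = 123.51°  ·
  (1,2): δ = 115.99°  ·
  (1,3): δ = 61.54°  ✓
  (1,4): δ = 2.22°  ✓
  (1,5): δ = 55.90°  ✓
  (2,3): δ = 125.55°  ·
  (2,4): δ = 66.23°  ✓
  (2,5): δ = 8.11°  ✓
  (3,4): δ = 120.68°  ·
  (3,5): δ = 62.56°  ✓
  (4,5): δ = 121.88°  ·
antipodal pairs: 9

count = 9; pairs: (0,2), (0,3), (0,4), (1,3), (1,4), (1,5), (2,4), (2,5), (3,5)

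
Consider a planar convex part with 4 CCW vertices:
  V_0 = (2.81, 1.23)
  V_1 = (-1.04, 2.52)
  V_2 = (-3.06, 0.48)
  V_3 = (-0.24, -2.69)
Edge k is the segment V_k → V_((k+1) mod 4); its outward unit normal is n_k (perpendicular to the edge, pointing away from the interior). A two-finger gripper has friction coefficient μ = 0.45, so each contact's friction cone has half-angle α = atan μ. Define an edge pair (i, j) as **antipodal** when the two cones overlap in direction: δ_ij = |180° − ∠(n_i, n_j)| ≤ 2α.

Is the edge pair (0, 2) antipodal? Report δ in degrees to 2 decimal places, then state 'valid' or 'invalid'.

α = atan 0.45 = 24.23°;  2α = 48.46°
edge 0: e_0 = (-3.85, +1.29);  n_0 = (+0.3177, +0.9482)
edge 2: e_2 = (+2.82, -3.17);  n_2 = (-0.7471, -0.6647)
∠(n_0, n_2) = 150.18°
δ = |180° − 150.18°| = 29.82°
29.82° ≤ 2α = 48.46°  →  valid

δ = 29.82°, valid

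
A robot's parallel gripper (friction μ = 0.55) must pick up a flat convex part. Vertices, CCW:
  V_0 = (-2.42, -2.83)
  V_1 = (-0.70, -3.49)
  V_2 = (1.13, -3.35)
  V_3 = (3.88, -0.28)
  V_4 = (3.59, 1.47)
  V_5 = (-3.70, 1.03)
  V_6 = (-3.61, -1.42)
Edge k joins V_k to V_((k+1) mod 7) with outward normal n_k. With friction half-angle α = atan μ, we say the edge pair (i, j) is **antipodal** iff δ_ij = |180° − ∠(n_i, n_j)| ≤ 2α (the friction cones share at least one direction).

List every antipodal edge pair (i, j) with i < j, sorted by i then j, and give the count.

α = atan 0.55 = 28.81°;  2α = 57.62°
n_0 = (-0.3583, -0.9336)
n_1 = (+0.0763, -0.9971)
n_2 = (+0.7449, -0.6672)
n_3 = (+0.9865, +0.1635)
n_4 = (-0.0602, +0.9982)
n_5 = (-0.9993, -0.0367)
n_6 = (-0.7642, -0.6450)
  (0,1): δ = 154.63°  ·
  (0,2): δ = 110.86°  ·
  (0,3): δ = 59.60°  ·
  (0,4): δ = 24.45°  ✓
  (0,5): δ = 113.10°  ·
  (0,6): δ = 151.16°  ·
  (1,2): δ = 136.23°  ·
  (1,3): δ = 84.97°  ·
  (1,4): δ = 0.92°  ✓
  (1,5): δ = 87.73°  ·
  (1,6): δ = 125.79°  ·
  (2,3): δ = 128.74°  ·
  (2,4): δ = 44.69°  ✓
  (2,5): δ = 43.96°  ✓
  (2,6): δ = 82.02°  ·
  (3,4): δ = 95.96°  ·
  (3,5): δ = 7.31°  ✓
  (3,6): δ = 30.75°  ✓
  (4,5): δ = 91.35°  ·
  (4,6): δ = 53.29°  ✓
  (5,6): δ = 141.94°  ·
antipodal pairs: 7

count = 7; pairs: (0,4), (1,4), (2,4), (2,5), (3,5), (3,6), (4,6)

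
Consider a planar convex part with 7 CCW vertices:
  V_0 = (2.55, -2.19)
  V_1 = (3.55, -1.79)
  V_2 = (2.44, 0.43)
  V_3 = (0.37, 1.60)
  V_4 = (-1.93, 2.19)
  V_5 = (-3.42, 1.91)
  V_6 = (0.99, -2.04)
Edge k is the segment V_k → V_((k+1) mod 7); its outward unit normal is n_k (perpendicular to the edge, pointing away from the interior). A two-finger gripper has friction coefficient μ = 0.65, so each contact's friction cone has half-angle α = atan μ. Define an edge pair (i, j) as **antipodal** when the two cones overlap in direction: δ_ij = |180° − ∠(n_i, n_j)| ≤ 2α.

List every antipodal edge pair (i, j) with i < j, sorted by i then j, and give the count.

count = 11; pairs: (0,2), (0,3), (0,4), (1,5), (1,6), (2,5), (2,6), (3,5), (3,6), (4,5), (4,6)

α = atan 0.65 = 33.02°;  2α = 66.05°
n_0 = (+0.3714, -0.9285)
n_1 = (+0.8944, +0.4472)
n_2 = (+0.4921, +0.8706)
n_3 = (+0.2485, +0.9686)
n_4 = (-0.1847, +0.9828)
n_5 = (-0.6672, -0.7449)
n_6 = (-0.0957, -0.9954)
  (0,1): δ = 85.24°  ·
  (0,2): δ = 51.28°  ✓
  (0,3): δ = 36.19°  ✓
  (0,4): δ = 11.16°  ✓
  (0,5): δ = 116.35°  ·
  (0,6): δ = 152.71°  ·
  (1,2): δ = 146.04°  ·
  (1,3): δ = 130.95°  ·
  (1,4): δ = 105.92°  ·
  (1,5): δ = 21.58°  ✓
  (1,6): δ = 57.94°  ✓
  (2,3): δ = 164.91°  ·
  (2,4): δ = 139.88°  ·
  (2,5): δ = 12.37°  ✓
  (2,6): δ = 23.98°  ✓
  (3,4): δ = 154.97°  ·
  (3,5): δ = 27.46°  ✓
  (3,6): δ = 8.90°  ✓
  (4,5): δ = 52.49°  ✓
  (4,6): δ = 16.14°  ✓
  (5,6): δ = 143.64°  ·
antipodal pairs: 11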